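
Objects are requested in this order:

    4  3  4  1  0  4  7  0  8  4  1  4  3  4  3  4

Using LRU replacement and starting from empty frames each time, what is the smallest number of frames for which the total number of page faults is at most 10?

3

f=1: 16 faults
f=2: 11 faults
f=3: 9 faults
f=4: 8 faults
f=5: 7 faults
f=6: 6 faults
Smallest f with faults ≤ 10 is 3.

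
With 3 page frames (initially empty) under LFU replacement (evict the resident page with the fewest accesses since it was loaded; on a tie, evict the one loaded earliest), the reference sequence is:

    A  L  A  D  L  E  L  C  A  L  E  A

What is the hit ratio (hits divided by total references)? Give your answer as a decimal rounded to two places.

A: fault, frames [A]
L: fault, frames [A, L]
A: hit
D: fault, frames [A, L, D]
L: hit
E: fault, evict D, frames [A, L, E]
L: hit
C: fault, evict E, frames [A, L, C]
A: hit
L: hit
E: fault, evict C, frames [A, L, E]
A: hit
Hits: 6 of 12 references → 6/12 = 0.5000.

0.50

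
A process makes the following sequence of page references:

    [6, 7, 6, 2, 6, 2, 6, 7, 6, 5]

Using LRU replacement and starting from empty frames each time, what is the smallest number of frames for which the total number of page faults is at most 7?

f=1: 10 faults
f=2: 5 faults
f=3: 4 faults
f=4: 4 faults
Smallest f with faults ≤ 7 is 2.

2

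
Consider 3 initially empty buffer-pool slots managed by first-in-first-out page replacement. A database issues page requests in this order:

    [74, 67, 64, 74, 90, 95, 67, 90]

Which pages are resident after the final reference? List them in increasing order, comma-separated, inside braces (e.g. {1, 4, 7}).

{67, 90, 95}

74 -> fault, frames {74}
67 -> fault, frames {74,67}
64 -> fault, frames {74,67,64}
74 -> hit
90 -> fault, evict 74, frames {67,64,90}
95 -> fault, evict 67, frames {64,90,95}
67 -> fault, evict 64, frames {90,95,67}
90 -> hit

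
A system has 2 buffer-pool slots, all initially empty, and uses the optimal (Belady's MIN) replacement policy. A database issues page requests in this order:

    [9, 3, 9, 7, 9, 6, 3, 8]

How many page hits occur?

2

9 -> miss, frames [9]
3 -> miss, frames [9, 3]
9 -> hit
7 -> miss, evict 3, frames [9, 7]
9 -> hit
6 -> miss, evict 7, frames [9, 6]
3 -> miss, evict 6, frames [9, 3]
8 -> miss, evict 3, frames [9, 8]
Hits: 2.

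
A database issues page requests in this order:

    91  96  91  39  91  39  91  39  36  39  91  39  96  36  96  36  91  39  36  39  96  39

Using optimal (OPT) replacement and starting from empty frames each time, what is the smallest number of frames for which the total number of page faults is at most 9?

3

f=1: 22 faults
f=2: 10 faults
f=3: 6 faults
f=4: 4 faults
Smallest f with faults ≤ 9 is 3.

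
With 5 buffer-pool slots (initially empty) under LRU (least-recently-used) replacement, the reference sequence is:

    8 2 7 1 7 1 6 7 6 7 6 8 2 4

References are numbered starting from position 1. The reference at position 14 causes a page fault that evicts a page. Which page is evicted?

pos 1: 8 → miss, frames (8)
pos 2: 2 → miss, frames (8 2)
pos 3: 7 → miss, frames (8 2 7)
pos 4: 1 → miss, frames (8 2 7 1)
pos 5: 7 → hit
pos 6: 1 → hit
pos 7: 6 → miss, frames (8 2 7 1 6)
pos 8: 7 → hit
pos 9: 6 → hit
pos 10: 7 → hit
pos 11: 6 → hit
pos 12: 8 → hit
pos 13: 2 → hit
pos 14: 4 → miss, evict 1, frames (7 6 8 2 4)
At position 14, page 1 is evicted.

1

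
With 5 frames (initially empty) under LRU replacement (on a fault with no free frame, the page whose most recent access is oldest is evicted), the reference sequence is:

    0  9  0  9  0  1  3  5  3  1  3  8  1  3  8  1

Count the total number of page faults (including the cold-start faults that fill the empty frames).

6

0 -> fault, frames [0]
9 -> fault, frames [0, 9]
0 -> hit
9 -> hit
0 -> hit
1 -> fault, frames [9, 0, 1]
3 -> fault, frames [9, 0, 1, 3]
5 -> fault, frames [9, 0, 1, 3, 5]
3 -> hit
1 -> hit
3 -> hit
8 -> fault, evict 9, frames [0, 5, 1, 3, 8]
1 -> hit
3 -> hit
8 -> hit
1 -> hit
Page faults: 6.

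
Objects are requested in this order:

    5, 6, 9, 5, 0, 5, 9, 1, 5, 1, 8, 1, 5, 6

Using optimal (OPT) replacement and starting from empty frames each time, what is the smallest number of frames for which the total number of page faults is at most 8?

f=1: 14 faults
f=2: 9 faults
f=3: 7 faults
f=4: 6 faults
f=5: 6 faults
f=6: 6 faults
Smallest f with faults ≤ 8 is 3.

3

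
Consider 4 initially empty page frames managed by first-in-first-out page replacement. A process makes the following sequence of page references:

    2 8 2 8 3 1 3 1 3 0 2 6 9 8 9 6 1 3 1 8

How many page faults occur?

2 → miss, frames [2]
8 → miss, frames [2, 8]
2 → hit
8 → hit
3 → miss, frames [2, 8, 3]
1 → miss, frames [2, 8, 3, 1]
3 → hit
1 → hit
3 → hit
0 → miss, evict 2, frames [8, 3, 1, 0]
2 → miss, evict 8, frames [3, 1, 0, 2]
6 → miss, evict 3, frames [1, 0, 2, 6]
9 → miss, evict 1, frames [0, 2, 6, 9]
8 → miss, evict 0, frames [2, 6, 9, 8]
9 → hit
6 → hit
1 → miss, evict 2, frames [6, 9, 8, 1]
3 → miss, evict 6, frames [9, 8, 1, 3]
1 → hit
8 → hit
Page faults: 11.

11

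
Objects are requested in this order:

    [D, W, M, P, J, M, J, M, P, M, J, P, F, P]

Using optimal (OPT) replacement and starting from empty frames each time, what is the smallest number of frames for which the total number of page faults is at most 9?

2

f=1: 14 faults
f=2: 8 faults
f=3: 6 faults
f=4: 6 faults
f=5: 6 faults
f=6: 6 faults
Smallest f with faults ≤ 9 is 2.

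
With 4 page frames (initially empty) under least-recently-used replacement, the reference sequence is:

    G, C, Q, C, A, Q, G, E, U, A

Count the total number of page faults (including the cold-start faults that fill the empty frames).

G -> fault, frames {G}
C -> fault, frames {G,C}
Q -> fault, frames {G,C,Q}
C -> hit
A -> fault, frames {G,Q,C,A}
Q -> hit
G -> hit
E -> fault, evict C, frames {A,Q,G,E}
U -> fault, evict A, frames {Q,G,E,U}
A -> fault, evict Q, frames {G,E,U,A}
Page faults: 7.

7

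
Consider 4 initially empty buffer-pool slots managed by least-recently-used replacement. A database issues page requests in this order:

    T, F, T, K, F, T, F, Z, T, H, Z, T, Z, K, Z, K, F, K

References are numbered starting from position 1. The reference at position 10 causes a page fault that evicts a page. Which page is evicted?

K

pos 1: T -> fault, frames [T]
pos 2: F -> fault, frames [T, F]
pos 3: T -> hit
pos 4: K -> fault, frames [F, T, K]
pos 5: F -> hit
pos 6: T -> hit
pos 7: F -> hit
pos 8: Z -> fault, frames [K, T, F, Z]
pos 9: T -> hit
pos 10: H -> fault, evict K, frames [F, Z, T, H]
At position 10, page K is evicted.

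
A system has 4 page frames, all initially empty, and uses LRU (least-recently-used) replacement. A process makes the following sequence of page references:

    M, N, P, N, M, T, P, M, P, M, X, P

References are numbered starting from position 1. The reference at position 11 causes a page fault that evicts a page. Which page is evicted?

N

pos 1: M -> fault, frames {M}
pos 2: N -> fault, frames {M,N}
pos 3: P -> fault, frames {M,N,P}
pos 4: N -> hit
pos 5: M -> hit
pos 6: T -> fault, frames {P,N,M,T}
pos 7: P -> hit
pos 8: M -> hit
pos 9: P -> hit
pos 10: M -> hit
pos 11: X -> fault, evict N, frames {T,P,M,X}
At position 11, page N is evicted.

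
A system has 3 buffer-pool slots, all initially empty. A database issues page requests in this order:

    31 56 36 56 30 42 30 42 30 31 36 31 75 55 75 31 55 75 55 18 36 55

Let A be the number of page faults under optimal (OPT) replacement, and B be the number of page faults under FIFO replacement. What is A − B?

-3

Under OPT: F F F . F F . . . . F . F F . . . . . F F . → 10 faults.
Under FIFO: F F F . F F . . . F F . F F . F . . . F F F → 13 faults.
A − B = 10 − 13 = -3.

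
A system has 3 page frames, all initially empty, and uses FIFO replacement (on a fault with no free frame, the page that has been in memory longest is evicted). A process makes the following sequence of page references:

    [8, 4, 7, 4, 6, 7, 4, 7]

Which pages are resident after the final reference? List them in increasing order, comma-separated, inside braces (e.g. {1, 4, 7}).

8 → miss, frames [8]
4 → miss, frames [8, 4]
7 → miss, frames [8, 4, 7]
4 → hit
6 → miss, evict 8, frames [4, 7, 6]
7 → hit
4 → hit
7 → hit

{4, 6, 7}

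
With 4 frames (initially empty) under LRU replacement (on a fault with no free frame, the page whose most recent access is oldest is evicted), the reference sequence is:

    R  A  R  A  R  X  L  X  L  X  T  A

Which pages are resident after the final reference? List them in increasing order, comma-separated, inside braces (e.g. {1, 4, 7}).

{A, L, T, X}

R: fault, frames (R)
A: fault, frames (R A)
R: hit
A: hit
R: hit
X: fault, frames (A R X)
L: fault, frames (A R X L)
X: hit
L: hit
X: hit
T: fault, evict A, frames (R L X T)
A: fault, evict R, frames (L X T A)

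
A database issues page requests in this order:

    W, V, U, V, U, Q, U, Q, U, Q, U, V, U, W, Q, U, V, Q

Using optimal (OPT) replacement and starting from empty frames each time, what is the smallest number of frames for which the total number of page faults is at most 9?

2

f=1: 18 faults
f=2: 8 faults
f=3: 6 faults
f=4: 4 faults
Smallest f with faults ≤ 9 is 2.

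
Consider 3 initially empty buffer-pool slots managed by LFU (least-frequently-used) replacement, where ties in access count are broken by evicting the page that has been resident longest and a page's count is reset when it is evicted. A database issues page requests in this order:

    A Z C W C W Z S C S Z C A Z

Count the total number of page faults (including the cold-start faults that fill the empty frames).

A → miss, frames {A}
Z → miss, frames {A,Z}
C → miss, frames {A,Z,C}
W → miss, evict A, frames {Z,C,W}
C → hit
W → hit
Z → hit
S → miss, evict Z, frames {C,W,S}
C → hit
S → hit
Z → miss, evict W, frames {C,S,Z}
C → hit
A → miss, evict Z, frames {C,S,A}
Z → miss, evict A, frames {C,S,Z}
Page faults: 8.

8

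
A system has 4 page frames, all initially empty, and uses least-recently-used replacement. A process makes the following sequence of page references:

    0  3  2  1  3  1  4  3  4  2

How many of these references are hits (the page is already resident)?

5

0: miss, frames [0]
3: miss, frames [0, 3]
2: miss, frames [0, 3, 2]
1: miss, frames [0, 3, 2, 1]
3: hit
1: hit
4: miss, evict 0, frames [2, 3, 1, 4]
3: hit
4: hit
2: hit
Hits: 5.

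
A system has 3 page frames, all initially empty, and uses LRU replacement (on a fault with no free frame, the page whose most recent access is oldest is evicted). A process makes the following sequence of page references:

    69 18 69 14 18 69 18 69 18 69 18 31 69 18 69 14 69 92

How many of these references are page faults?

69: miss, frames (69)
18: miss, frames (69 18)
69: hit
14: miss, frames (18 69 14)
18: hit
69: hit
18: hit
69: hit
18: hit
69: hit
18: hit
31: miss, evict 14, frames (69 18 31)
69: hit
18: hit
69: hit
14: miss, evict 31, frames (18 69 14)
69: hit
92: miss, evict 18, frames (14 69 92)
Page faults: 6.

6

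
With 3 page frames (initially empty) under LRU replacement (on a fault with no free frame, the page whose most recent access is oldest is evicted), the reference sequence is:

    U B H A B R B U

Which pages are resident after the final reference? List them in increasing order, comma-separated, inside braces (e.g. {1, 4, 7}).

{B, R, U}

U → miss, frames {U}
B → miss, frames {U,B}
H → miss, frames {U,B,H}
A → miss, evict U, frames {B,H,A}
B → hit
R → miss, evict H, frames {A,B,R}
B → hit
U → miss, evict A, frames {R,B,U}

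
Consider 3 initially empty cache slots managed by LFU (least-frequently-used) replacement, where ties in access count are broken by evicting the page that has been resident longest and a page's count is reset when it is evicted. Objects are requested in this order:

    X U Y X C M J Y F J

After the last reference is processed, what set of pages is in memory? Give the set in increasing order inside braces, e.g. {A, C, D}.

X: miss, frames (X)
U: miss, frames (X U)
Y: miss, frames (X U Y)
X: hit
C: miss, evict U, frames (X Y C)
M: miss, evict Y, frames (X C M)
J: miss, evict C, frames (X M J)
Y: miss, evict M, frames (X J Y)
F: miss, evict J, frames (X Y F)
J: miss, evict Y, frames (X F J)

{F, J, X}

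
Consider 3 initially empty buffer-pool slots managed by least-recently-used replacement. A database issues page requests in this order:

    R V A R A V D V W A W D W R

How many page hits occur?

6

R → fault, frames {R}
V → fault, frames {R,V}
A → fault, frames {R,V,A}
R → hit
A → hit
V → hit
D → fault, evict R, frames {A,V,D}
V → hit
W → fault, evict A, frames {D,V,W}
A → fault, evict D, frames {V,W,A}
W → hit
D → fault, evict V, frames {A,W,D}
W → hit
R → fault, evict A, frames {D,W,R}
Hits: 6.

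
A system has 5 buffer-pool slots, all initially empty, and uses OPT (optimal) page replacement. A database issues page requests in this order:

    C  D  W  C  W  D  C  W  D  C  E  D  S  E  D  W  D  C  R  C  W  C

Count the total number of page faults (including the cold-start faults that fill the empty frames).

6

C: fault, frames [C]
D: fault, frames [C, D]
W: fault, frames [C, D, W]
C: hit
W: hit
D: hit
C: hit
W: hit
D: hit
C: hit
E: fault, frames [C, D, W, E]
D: hit
S: fault, frames [C, D, W, E, S]
E: hit
D: hit
W: hit
D: hit
C: hit
R: fault, evict S, frames [C, D, W, E, R]
C: hit
W: hit
C: hit
Page faults: 6.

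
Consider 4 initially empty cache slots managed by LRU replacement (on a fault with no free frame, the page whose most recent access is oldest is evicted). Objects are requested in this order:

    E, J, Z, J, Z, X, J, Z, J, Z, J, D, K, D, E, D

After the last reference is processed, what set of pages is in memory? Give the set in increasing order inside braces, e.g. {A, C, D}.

{D, E, J, K}

E -> fault, frames {E}
J -> fault, frames {E,J}
Z -> fault, frames {E,J,Z}
J -> hit
Z -> hit
X -> fault, frames {E,J,Z,X}
J -> hit
Z -> hit
J -> hit
Z -> hit
J -> hit
D -> fault, evict E, frames {X,Z,J,D}
K -> fault, evict X, frames {Z,J,D,K}
D -> hit
E -> fault, evict Z, frames {J,K,D,E}
D -> hit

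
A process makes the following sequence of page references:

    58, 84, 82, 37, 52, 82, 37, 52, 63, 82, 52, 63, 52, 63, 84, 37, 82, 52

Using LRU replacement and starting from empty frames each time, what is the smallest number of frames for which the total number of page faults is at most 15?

f=1: 18 faults
f=2: 16 faults
f=3: 11 faults
f=4: 10 faults
f=5: 6 faults
f=6: 6 faults
Smallest f with faults ≤ 15 is 3.

3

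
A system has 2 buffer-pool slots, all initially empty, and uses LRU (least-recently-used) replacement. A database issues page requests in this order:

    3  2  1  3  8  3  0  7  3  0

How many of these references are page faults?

3 -> fault, frames (3)
2 -> fault, frames (3 2)
1 -> fault, evict 3, frames (2 1)
3 -> fault, evict 2, frames (1 3)
8 -> fault, evict 1, frames (3 8)
3 -> hit
0 -> fault, evict 8, frames (3 0)
7 -> fault, evict 3, frames (0 7)
3 -> fault, evict 0, frames (7 3)
0 -> fault, evict 7, frames (3 0)
Page faults: 9.

9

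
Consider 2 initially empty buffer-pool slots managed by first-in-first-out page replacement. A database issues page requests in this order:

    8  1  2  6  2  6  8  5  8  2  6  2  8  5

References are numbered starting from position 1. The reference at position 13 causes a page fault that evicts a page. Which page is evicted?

pos 1: 8: fault, frames (8)
pos 2: 1: fault, frames (8 1)
pos 3: 2: fault, evict 8, frames (1 2)
pos 4: 6: fault, evict 1, frames (2 6)
pos 5: 2: hit
pos 6: 6: hit
pos 7: 8: fault, evict 2, frames (6 8)
pos 8: 5: fault, evict 6, frames (8 5)
pos 9: 8: hit
pos 10: 2: fault, evict 8, frames (5 2)
pos 11: 6: fault, evict 5, frames (2 6)
pos 12: 2: hit
pos 13: 8: fault, evict 2, frames (6 8)
At position 13, page 2 is evicted.

2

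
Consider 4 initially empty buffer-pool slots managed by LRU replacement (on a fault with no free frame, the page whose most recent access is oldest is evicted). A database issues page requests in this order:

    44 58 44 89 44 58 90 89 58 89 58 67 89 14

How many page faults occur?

6

44: fault, frames (44)
58: fault, frames (44 58)
44: hit
89: fault, frames (58 44 89)
44: hit
58: hit
90: fault, frames (89 44 58 90)
89: hit
58: hit
89: hit
58: hit
67: fault, evict 44, frames (90 89 58 67)
89: hit
14: fault, evict 90, frames (58 67 89 14)
Page faults: 6.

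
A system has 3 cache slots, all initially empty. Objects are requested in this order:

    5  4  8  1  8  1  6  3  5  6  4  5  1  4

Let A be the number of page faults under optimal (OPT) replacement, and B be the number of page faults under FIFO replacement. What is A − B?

-1

Under OPT: F F F F . . F F . . F . F . → 8 faults.
Under FIFO: F F F F . . F F F . F . F . → 9 faults.
A − B = 8 − 9 = -1.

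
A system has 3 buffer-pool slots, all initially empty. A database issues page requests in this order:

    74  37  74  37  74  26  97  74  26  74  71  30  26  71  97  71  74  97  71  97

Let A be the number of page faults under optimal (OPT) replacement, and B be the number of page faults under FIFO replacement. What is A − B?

Under OPT: F F . . . F F . . . F F . . F . F . . . → 8 faults.
Under FIFO: F F . . . F F F . . F F F . F F F . . . → 11 faults.
A − B = 8 − 11 = -3.

-3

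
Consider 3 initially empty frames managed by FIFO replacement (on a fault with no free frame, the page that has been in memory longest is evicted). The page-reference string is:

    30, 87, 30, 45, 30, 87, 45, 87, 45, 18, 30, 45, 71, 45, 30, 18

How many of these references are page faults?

8

30 -> fault, frames {30}
87 -> fault, frames {30,87}
30 -> hit
45 -> fault, frames {30,87,45}
30 -> hit
87 -> hit
45 -> hit
87 -> hit
45 -> hit
18 -> fault, evict 30, frames {87,45,18}
30 -> fault, evict 87, frames {45,18,30}
45 -> hit
71 -> fault, evict 45, frames {18,30,71}
45 -> fault, evict 18, frames {30,71,45}
30 -> hit
18 -> fault, evict 30, frames {71,45,18}
Page faults: 8.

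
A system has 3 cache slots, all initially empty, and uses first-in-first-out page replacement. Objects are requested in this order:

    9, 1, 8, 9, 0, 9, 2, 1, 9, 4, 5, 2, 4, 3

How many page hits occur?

3

9 -> fault, frames {9}
1 -> fault, frames {9,1}
8 -> fault, frames {9,1,8}
9 -> hit
0 -> fault, evict 9, frames {1,8,0}
9 -> fault, evict 1, frames {8,0,9}
2 -> fault, evict 8, frames {0,9,2}
1 -> fault, evict 0, frames {9,2,1}
9 -> hit
4 -> fault, evict 9, frames {2,1,4}
5 -> fault, evict 2, frames {1,4,5}
2 -> fault, evict 1, frames {4,5,2}
4 -> hit
3 -> fault, evict 4, frames {5,2,3}
Hits: 3.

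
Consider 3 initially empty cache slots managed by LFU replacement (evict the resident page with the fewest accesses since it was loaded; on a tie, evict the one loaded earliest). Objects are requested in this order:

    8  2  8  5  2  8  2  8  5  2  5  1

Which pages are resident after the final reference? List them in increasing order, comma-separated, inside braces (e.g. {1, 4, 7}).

{1, 2, 8}

8: miss, frames [8]
2: miss, frames [8, 2]
8: hit
5: miss, frames [8, 2, 5]
2: hit
8: hit
2: hit
8: hit
5: hit
2: hit
5: hit
1: miss, evict 5, frames [8, 2, 1]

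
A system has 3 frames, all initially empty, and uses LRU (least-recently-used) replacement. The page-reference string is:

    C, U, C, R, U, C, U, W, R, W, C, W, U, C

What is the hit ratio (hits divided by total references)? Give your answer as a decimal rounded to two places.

0.50

C → miss, frames [C]
U → miss, frames [C, U]
C → hit
R → miss, frames [U, C, R]
U → hit
C → hit
U → hit
W → miss, evict R, frames [C, U, W]
R → miss, evict C, frames [U, W, R]
W → hit
C → miss, evict U, frames [R, W, C]
W → hit
U → miss, evict R, frames [C, W, U]
C → hit
Hits: 7 of 14 references → 7/14 = 0.5000.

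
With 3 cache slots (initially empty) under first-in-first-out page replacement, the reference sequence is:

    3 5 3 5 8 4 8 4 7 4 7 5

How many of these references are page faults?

6

3: fault, frames (3)
5: fault, frames (3 5)
3: hit
5: hit
8: fault, frames (3 5 8)
4: fault, evict 3, frames (5 8 4)
8: hit
4: hit
7: fault, evict 5, frames (8 4 7)
4: hit
7: hit
5: fault, evict 8, frames (4 7 5)
Page faults: 6.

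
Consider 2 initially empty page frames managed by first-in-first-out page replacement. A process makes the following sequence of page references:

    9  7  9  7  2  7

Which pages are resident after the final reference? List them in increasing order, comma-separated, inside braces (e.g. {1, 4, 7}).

{2, 7}

9 -> miss, frames [9]
7 -> miss, frames [9, 7]
9 -> hit
7 -> hit
2 -> miss, evict 9, frames [7, 2]
7 -> hit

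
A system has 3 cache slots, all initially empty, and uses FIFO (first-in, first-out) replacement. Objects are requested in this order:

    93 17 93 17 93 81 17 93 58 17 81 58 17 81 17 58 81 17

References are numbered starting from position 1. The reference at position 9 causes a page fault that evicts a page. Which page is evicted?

93

pos 1: 93: fault, frames {93}
pos 2: 17: fault, frames {93,17}
pos 3: 93: hit
pos 4: 17: hit
pos 5: 93: hit
pos 6: 81: fault, frames {93,17,81}
pos 7: 17: hit
pos 8: 93: hit
pos 9: 58: fault, evict 93, frames {17,81,58}
At position 9, page 93 is evicted.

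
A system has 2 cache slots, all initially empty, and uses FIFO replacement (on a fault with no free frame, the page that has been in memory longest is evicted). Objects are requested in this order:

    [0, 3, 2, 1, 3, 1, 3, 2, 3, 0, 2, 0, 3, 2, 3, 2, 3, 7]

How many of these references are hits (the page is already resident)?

0 → fault, frames (0)
3 → fault, frames (0 3)
2 → fault, evict 0, frames (3 2)
1 → fault, evict 3, frames (2 1)
3 → fault, evict 2, frames (1 3)
1 → hit
3 → hit
2 → fault, evict 1, frames (3 2)
3 → hit
0 → fault, evict 3, frames (2 0)
2 → hit
0 → hit
3 → fault, evict 2, frames (0 3)
2 → fault, evict 0, frames (3 2)
3 → hit
2 → hit
3 → hit
7 → fault, evict 3, frames (2 7)
Hits: 8.

8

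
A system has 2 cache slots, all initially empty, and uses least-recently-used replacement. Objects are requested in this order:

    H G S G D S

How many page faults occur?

5

H → miss, frames (H)
G → miss, frames (H G)
S → miss, evict H, frames (G S)
G → hit
D → miss, evict S, frames (G D)
S → miss, evict G, frames (D S)
Page faults: 5.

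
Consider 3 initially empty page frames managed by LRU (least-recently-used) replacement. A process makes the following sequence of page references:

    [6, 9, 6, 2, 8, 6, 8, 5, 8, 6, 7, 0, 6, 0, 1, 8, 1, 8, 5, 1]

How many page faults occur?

10

6: miss, frames {6}
9: miss, frames {6,9}
6: hit
2: miss, frames {9,6,2}
8: miss, evict 9, frames {6,2,8}
6: hit
8: hit
5: miss, evict 2, frames {6,8,5}
8: hit
6: hit
7: miss, evict 5, frames {8,6,7}
0: miss, evict 8, frames {6,7,0}
6: hit
0: hit
1: miss, evict 7, frames {6,0,1}
8: miss, evict 6, frames {0,1,8}
1: hit
8: hit
5: miss, evict 0, frames {1,8,5}
1: hit
Page faults: 10.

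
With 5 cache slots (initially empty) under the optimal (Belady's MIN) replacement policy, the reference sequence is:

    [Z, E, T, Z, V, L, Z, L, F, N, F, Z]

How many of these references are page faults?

Z -> miss, frames [Z]
E -> miss, frames [Z, E]
T -> miss, frames [Z, E, T]
Z -> hit
V -> miss, frames [Z, E, T, V]
L -> miss, frames [Z, E, T, V, L]
Z -> hit
L -> hit
F -> miss, evict L, frames [Z, E, T, V, F]
N -> miss, evict V, frames [Z, E, T, F, N]
F -> hit
Z -> hit
Page faults: 7.

7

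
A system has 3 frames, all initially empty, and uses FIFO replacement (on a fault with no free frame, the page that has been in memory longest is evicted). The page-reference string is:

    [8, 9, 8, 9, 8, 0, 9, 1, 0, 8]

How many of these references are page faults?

8: miss, frames [8]
9: miss, frames [8, 9]
8: hit
9: hit
8: hit
0: miss, frames [8, 9, 0]
9: hit
1: miss, evict 8, frames [9, 0, 1]
0: hit
8: miss, evict 9, frames [0, 1, 8]
Page faults: 5.

5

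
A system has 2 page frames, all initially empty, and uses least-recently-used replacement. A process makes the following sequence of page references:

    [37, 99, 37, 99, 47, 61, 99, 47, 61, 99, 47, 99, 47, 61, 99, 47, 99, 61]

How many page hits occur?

37 -> miss, frames [37]
99 -> miss, frames [37, 99]
37 -> hit
99 -> hit
47 -> miss, evict 37, frames [99, 47]
61 -> miss, evict 99, frames [47, 61]
99 -> miss, evict 47, frames [61, 99]
47 -> miss, evict 61, frames [99, 47]
61 -> miss, evict 99, frames [47, 61]
99 -> miss, evict 47, frames [61, 99]
47 -> miss, evict 61, frames [99, 47]
99 -> hit
47 -> hit
61 -> miss, evict 99, frames [47, 61]
99 -> miss, evict 47, frames [61, 99]
47 -> miss, evict 61, frames [99, 47]
99 -> hit
61 -> miss, evict 47, frames [99, 61]
Hits: 5.

5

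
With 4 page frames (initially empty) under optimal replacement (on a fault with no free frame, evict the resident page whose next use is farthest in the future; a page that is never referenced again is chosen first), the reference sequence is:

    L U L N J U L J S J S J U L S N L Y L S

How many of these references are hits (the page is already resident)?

L -> fault, frames {L}
U -> fault, frames {L,U}
L -> hit
N -> fault, frames {L,U,N}
J -> fault, frames {L,U,N,J}
U -> hit
L -> hit
J -> hit
S -> fault, evict N, frames {L,U,J,S}
J -> hit
S -> hit
J -> hit
U -> hit
L -> hit
S -> hit
N -> fault, evict J, frames {L,U,S,N}
L -> hit
Y -> fault, evict N, frames {L,U,S,Y}
L -> hit
S -> hit
Hits: 13.

13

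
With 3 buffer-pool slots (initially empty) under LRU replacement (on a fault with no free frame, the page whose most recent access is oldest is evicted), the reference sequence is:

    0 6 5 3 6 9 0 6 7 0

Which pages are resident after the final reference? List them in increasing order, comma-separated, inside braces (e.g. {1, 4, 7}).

0 -> miss, frames {0}
6 -> miss, frames {0,6}
5 -> miss, frames {0,6,5}
3 -> miss, evict 0, frames {6,5,3}
6 -> hit
9 -> miss, evict 5, frames {3,6,9}
0 -> miss, evict 3, frames {6,9,0}
6 -> hit
7 -> miss, evict 9, frames {0,6,7}
0 -> hit

{0, 6, 7}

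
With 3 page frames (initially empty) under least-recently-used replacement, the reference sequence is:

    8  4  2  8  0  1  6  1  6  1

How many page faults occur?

8 -> miss, frames [8]
4 -> miss, frames [8, 4]
2 -> miss, frames [8, 4, 2]
8 -> hit
0 -> miss, evict 4, frames [2, 8, 0]
1 -> miss, evict 2, frames [8, 0, 1]
6 -> miss, evict 8, frames [0, 1, 6]
1 -> hit
6 -> hit
1 -> hit
Page faults: 6.

6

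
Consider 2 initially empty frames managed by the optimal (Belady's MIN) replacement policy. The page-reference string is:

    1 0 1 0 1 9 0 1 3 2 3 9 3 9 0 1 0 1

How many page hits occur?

9

1 → fault, frames {1}
0 → fault, frames {1,0}
1 → hit
0 → hit
1 → hit
9 → fault, evict 1, frames {0,9}
0 → hit
1 → fault, evict 0, frames {9,1}
3 → fault, evict 1, frames {9,3}
2 → fault, evict 9, frames {3,2}
3 → hit
9 → fault, evict 2, frames {3,9}
3 → hit
9 → hit
0 → fault, evict 9, frames {3,0}
1 → fault, evict 3, frames {0,1}
0 → hit
1 → hit
Hits: 9.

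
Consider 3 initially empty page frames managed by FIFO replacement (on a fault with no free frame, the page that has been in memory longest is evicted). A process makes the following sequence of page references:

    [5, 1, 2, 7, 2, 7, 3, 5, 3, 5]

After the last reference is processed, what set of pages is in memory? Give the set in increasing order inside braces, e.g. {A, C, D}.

{3, 5, 7}

5: fault, frames [5]
1: fault, frames [5, 1]
2: fault, frames [5, 1, 2]
7: fault, evict 5, frames [1, 2, 7]
2: hit
7: hit
3: fault, evict 1, frames [2, 7, 3]
5: fault, evict 2, frames [7, 3, 5]
3: hit
5: hit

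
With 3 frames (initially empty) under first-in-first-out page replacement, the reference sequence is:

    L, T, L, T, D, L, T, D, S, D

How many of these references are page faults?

L -> miss, frames (L)
T -> miss, frames (L T)
L -> hit
T -> hit
D -> miss, frames (L T D)
L -> hit
T -> hit
D -> hit
S -> miss, evict L, frames (T D S)
D -> hit
Page faults: 4.

4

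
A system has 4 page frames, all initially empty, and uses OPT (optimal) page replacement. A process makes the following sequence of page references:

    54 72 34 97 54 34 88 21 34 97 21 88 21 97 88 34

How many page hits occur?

54 → miss, frames [54]
72 → miss, frames [54, 72]
34 → miss, frames [54, 72, 34]
97 → miss, frames [54, 72, 34, 97]
54 → hit
34 → hit
88 → miss, evict 72, frames [54, 34, 97, 88]
21 → miss, evict 54, frames [34, 97, 88, 21]
34 → hit
97 → hit
21 → hit
88 → hit
21 → hit
97 → hit
88 → hit
34 → hit
Hits: 10.

10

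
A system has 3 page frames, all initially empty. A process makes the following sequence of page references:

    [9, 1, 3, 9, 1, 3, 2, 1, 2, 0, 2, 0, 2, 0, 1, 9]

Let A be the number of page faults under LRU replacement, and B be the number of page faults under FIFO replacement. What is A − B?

Under LRU: F F F . . . F . . F . . . . . F → 6 faults.
Under FIFO: F F F . . . F . . F . . . . F F → 7 faults.
A − B = 6 − 7 = -1.

-1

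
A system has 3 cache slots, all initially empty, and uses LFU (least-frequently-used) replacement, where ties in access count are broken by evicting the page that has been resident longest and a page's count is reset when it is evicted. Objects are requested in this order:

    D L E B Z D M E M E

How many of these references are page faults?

D -> fault, frames (D)
L -> fault, frames (D L)
E -> fault, frames (D L E)
B -> fault, evict D, frames (L E B)
Z -> fault, evict L, frames (E B Z)
D -> fault, evict E, frames (B Z D)
M -> fault, evict B, frames (Z D M)
E -> fault, evict Z, frames (D M E)
M -> hit
E -> hit
Page faults: 8.

8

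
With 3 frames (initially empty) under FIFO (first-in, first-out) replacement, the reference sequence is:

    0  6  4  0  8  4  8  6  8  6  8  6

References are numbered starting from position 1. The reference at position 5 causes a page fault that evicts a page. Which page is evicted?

0

pos 1: 0 -> fault, frames [0]
pos 2: 6 -> fault, frames [0, 6]
pos 3: 4 -> fault, frames [0, 6, 4]
pos 4: 0 -> hit
pos 5: 8 -> fault, evict 0, frames [6, 4, 8]
At position 5, page 0 is evicted.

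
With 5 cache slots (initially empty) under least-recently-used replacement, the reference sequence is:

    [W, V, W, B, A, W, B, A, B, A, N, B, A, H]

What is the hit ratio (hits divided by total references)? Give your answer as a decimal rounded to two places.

0.57

W → miss, frames (W)
V → miss, frames (W V)
W → hit
B → miss, frames (V W B)
A → miss, frames (V W B A)
W → hit
B → hit
A → hit
B → hit
A → hit
N → miss, frames (V W B A N)
B → hit
A → hit
H → miss, evict V, frames (W N B A H)
Hits: 8 of 14 references → 8/14 = 0.5714.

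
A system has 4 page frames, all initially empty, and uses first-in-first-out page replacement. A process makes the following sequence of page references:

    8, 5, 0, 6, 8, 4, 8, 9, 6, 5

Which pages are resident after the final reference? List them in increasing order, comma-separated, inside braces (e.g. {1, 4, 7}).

{4, 5, 8, 9}

8 -> fault, frames [8]
5 -> fault, frames [8, 5]
0 -> fault, frames [8, 5, 0]
6 -> fault, frames [8, 5, 0, 6]
8 -> hit
4 -> fault, evict 8, frames [5, 0, 6, 4]
8 -> fault, evict 5, frames [0, 6, 4, 8]
9 -> fault, evict 0, frames [6, 4, 8, 9]
6 -> hit
5 -> fault, evict 6, frames [4, 8, 9, 5]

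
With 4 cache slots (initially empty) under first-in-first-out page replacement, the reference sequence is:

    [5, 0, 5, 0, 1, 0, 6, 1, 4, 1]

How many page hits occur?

5 → miss, frames {5}
0 → miss, frames {5,0}
5 → hit
0 → hit
1 → miss, frames {5,0,1}
0 → hit
6 → miss, frames {5,0,1,6}
1 → hit
4 → miss, evict 5, frames {0,1,6,4}
1 → hit
Hits: 5.

5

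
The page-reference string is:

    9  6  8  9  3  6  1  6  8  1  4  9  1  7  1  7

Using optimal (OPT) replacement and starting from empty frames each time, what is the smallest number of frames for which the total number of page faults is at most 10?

2

f=1: 16 faults
f=2: 10 faults
f=3: 8 faults
f=4: 7 faults
f=5: 7 faults
f=6: 7 faults
f=7: 7 faults
Smallest f with faults ≤ 10 is 2.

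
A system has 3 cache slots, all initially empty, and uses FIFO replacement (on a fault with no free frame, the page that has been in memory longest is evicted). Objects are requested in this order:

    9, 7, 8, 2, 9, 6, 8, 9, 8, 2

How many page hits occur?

9: miss, frames {9}
7: miss, frames {9,7}
8: miss, frames {9,7,8}
2: miss, evict 9, frames {7,8,2}
9: miss, evict 7, frames {8,2,9}
6: miss, evict 8, frames {2,9,6}
8: miss, evict 2, frames {9,6,8}
9: hit
8: hit
2: miss, evict 9, frames {6,8,2}
Hits: 2.

2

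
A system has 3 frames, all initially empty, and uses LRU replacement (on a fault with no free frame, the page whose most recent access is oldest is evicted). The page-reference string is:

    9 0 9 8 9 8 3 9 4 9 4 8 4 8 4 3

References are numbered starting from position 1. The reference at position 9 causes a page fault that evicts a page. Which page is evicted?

pos 1: 9 -> fault, frames {9}
pos 2: 0 -> fault, frames {9,0}
pos 3: 9 -> hit
pos 4: 8 -> fault, frames {0,9,8}
pos 5: 9 -> hit
pos 6: 8 -> hit
pos 7: 3 -> fault, evict 0, frames {9,8,3}
pos 8: 9 -> hit
pos 9: 4 -> fault, evict 8, frames {3,9,4}
At position 9, page 8 is evicted.

8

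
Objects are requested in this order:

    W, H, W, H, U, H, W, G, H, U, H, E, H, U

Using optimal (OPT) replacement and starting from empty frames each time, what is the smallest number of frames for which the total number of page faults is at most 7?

f=1: 14 faults
f=2: 8 faults
f=3: 5 faults
f=4: 5 faults
f=5: 5 faults
Smallest f with faults ≤ 7 is 3.

3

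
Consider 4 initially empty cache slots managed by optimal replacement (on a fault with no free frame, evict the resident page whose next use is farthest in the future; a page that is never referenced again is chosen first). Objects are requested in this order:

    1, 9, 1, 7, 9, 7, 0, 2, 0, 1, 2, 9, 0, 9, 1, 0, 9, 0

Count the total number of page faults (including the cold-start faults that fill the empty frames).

5

1 → miss, frames (1)
9 → miss, frames (1 9)
1 → hit
7 → miss, frames (1 9 7)
9 → hit
7 → hit
0 → miss, frames (1 9 7 0)
2 → miss, evict 7, frames (1 9 0 2)
0 → hit
1 → hit
2 → hit
9 → hit
0 → hit
9 → hit
1 → hit
0 → hit
9 → hit
0 → hit
Page faults: 5.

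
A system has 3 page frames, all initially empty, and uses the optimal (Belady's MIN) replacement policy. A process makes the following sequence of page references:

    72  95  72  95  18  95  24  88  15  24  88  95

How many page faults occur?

72 → miss, frames (72)
95 → miss, frames (72 95)
72 → hit
95 → hit
18 → miss, frames (72 95 18)
95 → hit
24 → miss, evict 18, frames (72 95 24)
88 → miss, evict 72, frames (95 24 88)
15 → miss, evict 95, frames (24 88 15)
24 → hit
88 → hit
95 → miss, evict 15, frames (24 88 95)
Page faults: 7.

7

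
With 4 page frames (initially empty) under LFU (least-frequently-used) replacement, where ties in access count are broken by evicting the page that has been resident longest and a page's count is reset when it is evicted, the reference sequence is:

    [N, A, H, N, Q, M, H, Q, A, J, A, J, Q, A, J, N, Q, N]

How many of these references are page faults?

N: fault, frames [N]
A: fault, frames [N, A]
H: fault, frames [N, A, H]
N: hit
Q: fault, frames [N, A, H, Q]
M: fault, evict A, frames [N, H, Q, M]
H: hit
Q: hit
A: fault, evict M, frames [N, H, Q, A]
J: fault, evict A, frames [N, H, Q, J]
A: fault, evict J, frames [N, H, Q, A]
J: fault, evict A, frames [N, H, Q, J]
Q: hit
A: fault, evict J, frames [N, H, Q, A]
J: fault, evict A, frames [N, H, Q, J]
N: hit
Q: hit
N: hit
Page faults: 11.

11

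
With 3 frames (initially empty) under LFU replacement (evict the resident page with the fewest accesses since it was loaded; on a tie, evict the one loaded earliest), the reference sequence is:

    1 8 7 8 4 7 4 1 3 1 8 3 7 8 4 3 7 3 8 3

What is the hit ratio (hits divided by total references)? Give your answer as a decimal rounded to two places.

0.35

1: fault, frames {1}
8: fault, frames {1,8}
7: fault, frames {1,8,7}
8: hit
4: fault, evict 1, frames {8,7,4}
7: hit
4: hit
1: fault, evict 8, frames {7,4,1}
3: fault, evict 1, frames {7,4,3}
1: fault, evict 3, frames {7,4,1}
8: fault, evict 1, frames {7,4,8}
3: fault, evict 8, frames {7,4,3}
7: hit
8: fault, evict 3, frames {7,4,8}
4: hit
3: fault, evict 8, frames {7,4,3}
7: hit
3: hit
8: fault, evict 3, frames {7,4,8}
3: fault, evict 8, frames {7,4,3}
Hits: 7 of 20 references → 7/20 = 0.3500.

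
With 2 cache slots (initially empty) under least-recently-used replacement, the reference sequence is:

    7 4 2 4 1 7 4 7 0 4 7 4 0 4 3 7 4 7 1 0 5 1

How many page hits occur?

7: miss, frames (7)
4: miss, frames (7 4)
2: miss, evict 7, frames (4 2)
4: hit
1: miss, evict 2, frames (4 1)
7: miss, evict 4, frames (1 7)
4: miss, evict 1, frames (7 4)
7: hit
0: miss, evict 4, frames (7 0)
4: miss, evict 7, frames (0 4)
7: miss, evict 0, frames (4 7)
4: hit
0: miss, evict 7, frames (4 0)
4: hit
3: miss, evict 0, frames (4 3)
7: miss, evict 4, frames (3 7)
4: miss, evict 3, frames (7 4)
7: hit
1: miss, evict 4, frames (7 1)
0: miss, evict 7, frames (1 0)
5: miss, evict 1, frames (0 5)
1: miss, evict 0, frames (5 1)
Hits: 5.

5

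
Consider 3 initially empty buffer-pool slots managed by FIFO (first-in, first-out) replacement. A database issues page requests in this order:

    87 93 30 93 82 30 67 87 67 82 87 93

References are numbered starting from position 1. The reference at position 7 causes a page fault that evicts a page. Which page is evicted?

93

pos 1: 87 → fault, frames (87)
pos 2: 93 → fault, frames (87 93)
pos 3: 30 → fault, frames (87 93 30)
pos 4: 93 → hit
pos 5: 82 → fault, evict 87, frames (93 30 82)
pos 6: 30 → hit
pos 7: 67 → fault, evict 93, frames (30 82 67)
At position 7, page 93 is evicted.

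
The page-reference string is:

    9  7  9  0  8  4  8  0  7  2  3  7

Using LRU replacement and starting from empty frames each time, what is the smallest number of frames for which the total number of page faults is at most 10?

2

f=1: 12 faults
f=2: 10 faults
f=3: 8 faults
f=4: 8 faults
f=5: 7 faults
f=6: 7 faults
f=7: 7 faults
Smallest f with faults ≤ 10 is 2.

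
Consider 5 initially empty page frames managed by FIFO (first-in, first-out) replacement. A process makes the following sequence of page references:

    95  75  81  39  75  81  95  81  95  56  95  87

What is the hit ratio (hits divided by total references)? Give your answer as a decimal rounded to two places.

0.50

95: miss, frames (95)
75: miss, frames (95 75)
81: miss, frames (95 75 81)
39: miss, frames (95 75 81 39)
75: hit
81: hit
95: hit
81: hit
95: hit
56: miss, frames (95 75 81 39 56)
95: hit
87: miss, evict 95, frames (75 81 39 56 87)
Hits: 6 of 12 references → 6/12 = 0.5000.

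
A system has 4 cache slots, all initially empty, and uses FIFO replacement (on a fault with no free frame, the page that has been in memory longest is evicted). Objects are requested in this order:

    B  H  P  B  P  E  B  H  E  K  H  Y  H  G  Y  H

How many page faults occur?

8

B → fault, frames (B)
H → fault, frames (B H)
P → fault, frames (B H P)
B → hit
P → hit
E → fault, frames (B H P E)
B → hit
H → hit
E → hit
K → fault, evict B, frames (H P E K)
H → hit
Y → fault, evict H, frames (P E K Y)
H → fault, evict P, frames (E K Y H)
G → fault, evict E, frames (K Y H G)
Y → hit
H → hit
Page faults: 8.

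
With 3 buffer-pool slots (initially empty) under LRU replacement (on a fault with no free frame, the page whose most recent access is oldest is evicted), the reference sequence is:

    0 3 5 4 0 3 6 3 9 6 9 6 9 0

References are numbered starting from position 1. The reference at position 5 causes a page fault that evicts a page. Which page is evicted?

pos 1: 0: miss, frames [0]
pos 2: 3: miss, frames [0, 3]
pos 3: 5: miss, frames [0, 3, 5]
pos 4: 4: miss, evict 0, frames [3, 5, 4]
pos 5: 0: miss, evict 3, frames [5, 4, 0]
At position 5, page 3 is evicted.

3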